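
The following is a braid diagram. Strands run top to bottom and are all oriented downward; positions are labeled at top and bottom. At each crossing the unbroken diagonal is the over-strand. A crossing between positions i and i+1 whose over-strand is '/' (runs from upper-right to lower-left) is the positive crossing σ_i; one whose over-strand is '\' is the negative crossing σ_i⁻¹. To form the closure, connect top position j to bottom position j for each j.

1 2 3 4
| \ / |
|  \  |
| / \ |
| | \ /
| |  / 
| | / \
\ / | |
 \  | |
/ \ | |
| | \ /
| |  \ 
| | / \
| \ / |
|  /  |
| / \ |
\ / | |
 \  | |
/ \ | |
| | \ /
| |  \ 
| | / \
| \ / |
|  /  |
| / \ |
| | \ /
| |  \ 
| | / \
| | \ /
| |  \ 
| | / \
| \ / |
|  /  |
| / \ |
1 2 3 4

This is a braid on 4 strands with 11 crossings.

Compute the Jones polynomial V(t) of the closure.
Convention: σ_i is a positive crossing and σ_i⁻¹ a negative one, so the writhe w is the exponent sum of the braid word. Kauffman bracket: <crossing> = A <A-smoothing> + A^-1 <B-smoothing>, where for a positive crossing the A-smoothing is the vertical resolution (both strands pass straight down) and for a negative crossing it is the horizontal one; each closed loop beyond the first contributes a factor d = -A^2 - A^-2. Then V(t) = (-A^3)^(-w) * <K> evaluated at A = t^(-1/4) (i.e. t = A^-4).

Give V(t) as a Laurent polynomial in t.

t - 2 + 3*t^-1 - 3*t^-2 + 4*t^-3 - 3*t^-4 + 2*t^-5 - t^-6

Derivation:
Reading the diagram top to bottom ('/'-over between positions i,i+1 = s_i, '\'-over = s_i^-1): braid word = s2^-1 s3 s1^-1 s3^-1 s2 s1^-1 s3^-1 s2 s3^-1 s3^-1 s2.
The presented braid s2^-1 s3 s1^-1 s3^-1 s2 s1^-1 s3^-1 s2 s3^-1 s3^-1 s2 on 4 strands reduces by inverse Markov moves (closure unchanged at each step):
  Deconjugate: the word is γ·β·γ⁻¹ with γ = s2^-1 s3 (prefix) and γ⁻¹ = s3^-1 s2 (suffix); strip both.
Reduced to β = s1^-1 s3^-1 s2 s1^-1 s3^-1 s2 s3^-1 on 4 strands, 7 crossings.
Compute on β:
Braid: s1^-1 s3^-1 s2 s1^-1 s3^-1 s2 s3^-1 on 4 strands, 7 crossings.
Writhe w = (#positive) - (#negative) = 2 - 5 = -3.
Enumerate smoothing states for the bracket polynomial. There are 2^7 = 128 states.
Smooth each crossing (0=||, 1=⌣⌢); contribution A^(Σ sign_k(1-2s_k)) * d^(L-1).
Tabulate the states by total A-exponent and number of loops L (A-exp: L × count):
  A^7: L=5 ×1
  A^5: L=4 ×7
  A^3: L=3 ×20, L=5 ×1
  A^1: L=2 ×29, L=4 ×6
  A^-1: L=1 ×19, L=3 ×16
  A^-3: L=2 ×19, L=4 ×2
  A^-5: L=3 ×7
  A^-7: L=4 ×1
Each group contributes A^e * Σ count * d^(L-1):
Powers of d = -A^2 - A^-2: d^2 = A^4 + 2 + A^-4; d^3 = -A^6 - 3*A^2 - 3*A^-2 - A^-6; d^4 = A^8 + 4*A^4 + 6 + 4*A^-4 + A^-8.
  A^7 * (d^4) = A^15 + 4*A^11 + 6*A^7 + 4*A^3 + A^-1
  A^5 * (7*d^3) = -7*A^11 - 21*A^7 - 21*A^3 - 7*A^-1
  A^3 * (20*d^2 + d^4) = A^11 + 24*A^7 + 46*A^3 + 24*A^-1 + A^-5
  A^1 * (29*d + 6*d^3) = -6*A^7 - 47*A^3 - 47*A^-1 - 6*A^-5
  A^-1 * (19 + 16*d^2) = 16*A^3 + 51*A^-1 + 16*A^-5
  A^-3 * (19*d + 2*d^3) = -2*A^3 - 25*A^-1 - 25*A^-5 - 2*A^-9
  A^-5 * (7*d^2) = 7*A^-1 + 14*A^-5 + 7*A^-9
  A^-7 * (d^3) = -A^-1 - 3*A^-5 - 3*A^-9 - A^-13
Summing the groups: <K> = A^15 - 2*A^11 + 3*A^7 - 4*A^3 + 3*A^-1 - 3*A^-5 + 2*A^-9 - A^-13
Normalise by the writhe: (-A^3)^(-w) = (-A^3)^(3) = -A^9, so f(A) = -A^9 * <K> = -A^24 + 2*A^20 - 3*A^16 + 4*A^12 - 3*A^8 + 3*A^4 - 2 + A^-4.
Substitute A = t^(-1/4), i.e. A^e → t^(-e/4): V(t) = t - 2 + 3*t^-1 - 3*t^-2 + 4*t^-3 - 3*t^-4 + 2*t^-5 - t^-6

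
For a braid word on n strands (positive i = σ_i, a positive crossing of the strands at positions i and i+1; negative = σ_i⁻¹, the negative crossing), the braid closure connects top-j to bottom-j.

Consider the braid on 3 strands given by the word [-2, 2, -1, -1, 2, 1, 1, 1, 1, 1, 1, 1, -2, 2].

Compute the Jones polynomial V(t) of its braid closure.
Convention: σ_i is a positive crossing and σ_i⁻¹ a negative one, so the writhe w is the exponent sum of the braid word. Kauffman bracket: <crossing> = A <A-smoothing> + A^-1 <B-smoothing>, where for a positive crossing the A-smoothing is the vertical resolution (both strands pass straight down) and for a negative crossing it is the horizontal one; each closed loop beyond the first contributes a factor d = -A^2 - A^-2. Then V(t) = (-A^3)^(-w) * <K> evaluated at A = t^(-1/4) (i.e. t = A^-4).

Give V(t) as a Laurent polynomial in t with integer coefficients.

The presented braid s2^-1 s2 s1^-1 s1^-1 s2 s1 s1 s1 s1 s1 s1 s1 s2^-1 s2 on 3 strands reduces by inverse Markov moves (closure unchanged at each step):
  Deconjugate: the word is γ·β·γ⁻¹ with γ = s2^-1 s2 (prefix) and γ⁻¹ = s2^-1 s2 (suffix); strip both.
  Deconjugate: the word is γ·β·γ⁻¹ with γ = s1^-1 s1^-1 (prefix) and γ⁻¹ = s1 s1 (suffix); strip both.
Reduced to β = s2 s1 s1 s1 s1 s1 on 3 strands, 6 crossings.
Compute on β:
Braid: s2 s1 s1 s1 s1 s1 on 3 strands, 6 crossings.
Writhe w = (#positive) - (#negative) = 6 - 0 = 6.
Enumerate smoothing states for the bracket polynomial. There are 2^6 = 64 states.
For each crossing: s=0 is the vertical smoothing, s=1 horizontal. Crossing k contributes A^(sign_k * (1 - 2*s_k)); loop factor d = -A^2 - A^-2.
Tabulate the states by total A-exponent and number of loops L (A-exp: L × count):
  A^6: L=3 ×1
  A^4: L=2 ×6
  A^2: L=1 ×5, L=3 ×10
  A^0: L=2 ×10, L=4 ×10
  A^-2: L=3 ×10, L=5 ×5
  A^-4: L=4 ×5, L=6 ×1
  A^-6: L=5 ×1
Each group contributes A^e * Σ count * d^(L-1):
Powers of d = -A^2 - A^-2: d^2 = A^4 + 2 + A^-4; d^3 = -A^6 - 3*A^2 - 3*A^-2 - A^-6; d^4 = A^8 + 4*A^4 + 6 + 4*A^-4 + A^-8; d^5 = -A^10 - 5*A^6 - 10*A^2 - 10*A^-2 - 5*A^-6 - A^-10.
  A^6 * (d^2) = A^10 + 2*A^6 + A^2
  A^4 * (6*d) = -6*A^6 - 6*A^2
  A^2 * (5 + 10*d^2) = 10*A^6 + 25*A^2 + 10*A^-2
  A^0 * (10*d + 10*d^3) = -10*A^6 - 40*A^2 - 40*A^-2 - 10*A^-6
  A^-2 * (10*d^2 + 5*d^4) = 5*A^6 + 30*A^2 + 50*A^-2 + 30*A^-6 + 5*A^-10
  A^-4 * (5*d^3 + d^5) = -A^6 - 10*A^2 - 25*A^-2 - 25*A^-6 - 10*A^-10 - A^-14
  A^-6 * (d^4) = A^2 + 4*A^-2 + 6*A^-6 + 4*A^-10 + A^-14
Summing the groups: <K> = A^10 + A^2 - A^-2 + A^-6 - A^-10
Normalise by the writhe: (-A^3)^(-w) = (-A^3)^(-6) = A^-18, so f(A) = A^-18 * <K> = A^-8 + A^-16 - A^-20 + A^-24 - A^-28.
Substitute A = t^(-1/4), i.e. A^e → t^(-e/4): V(t) = -t^7 + t^6 - t^5 + t^4 + t^2

Answer: -t^7 + t^6 - t^5 + t^4 + t^2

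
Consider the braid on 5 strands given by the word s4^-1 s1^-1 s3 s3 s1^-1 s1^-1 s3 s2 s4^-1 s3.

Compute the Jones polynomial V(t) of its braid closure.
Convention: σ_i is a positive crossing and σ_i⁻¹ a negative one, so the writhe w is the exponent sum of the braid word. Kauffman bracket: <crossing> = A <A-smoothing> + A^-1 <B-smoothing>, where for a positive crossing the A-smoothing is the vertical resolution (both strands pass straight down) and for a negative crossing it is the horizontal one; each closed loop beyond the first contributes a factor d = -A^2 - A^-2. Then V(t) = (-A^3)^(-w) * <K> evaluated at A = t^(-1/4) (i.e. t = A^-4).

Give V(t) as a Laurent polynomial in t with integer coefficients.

t^4 - 2*t^3 + 3*t^2 - 5*t + 6 - 5*t^-1 + 5*t^-2 - 3*t^-3 + 2*t^-4 - t^-5

Derivation:
Braid: s4^-1 s1^-1 s3 s3 s1^-1 s1^-1 s3 s2 s4^-1 s3 on 5 strands, 10 crossings.
Writhe w = (#positive) - (#negative) = 5 - 5 = 0.
State-sum expansion of <K>. There are 2^10 = 1024 states.
Smooth each crossing (0=||, 1=⌣⌢); contribution A^(Σ sign_k(1-2s_k)) * d^(L-1).
Tabulate the states by total A-exponent and number of loops L (A-exp: L × count):
  A^10: L=6 ×1
  A^8: L=5 ×10
  A^6: L=4 ×41, L=6 ×4
  A^4: L=3 ×83, L=5 ×36, L=7 ×1
  A^2: L=2 ×84, L=4 ×107, L=6 ×19
  A^0: L=1 ×33, L=3 ×143, L=5 ×70, L=7 ×6
  A^-2: L=2 ×68, L=4 ×116, L=6 ×25, L=8 ×1
  A^-4: L=3 ×64, L=5 ×52, L=7 ×4
  A^-6: L=4 ×33, L=6 ×12
  A^-8: L=5 ×9, L=7 ×1
  A^-10: L=6 ×1
Each group contributes A^e * Σ count * d^(L-1):
Powers of d = -A^2 - A^-2: d^2 = A^4 + 2 + A^-4; d^3 = -A^6 - 3*A^2 - 3*A^-2 - A^-6; d^4 = A^8 + 4*A^4 + 6 + 4*A^-4 + A^-8; d^5 = -A^10 - 5*A^6 - 10*A^2 - 10*A^-2 - 5*A^-6 - A^-10; d^6 = A^12 + 6*A^8 + 15*A^4 + 20 + 15*A^-4 + 6*A^-8 + A^-12; d^7 = -A^14 - 7*A^10 - 21*A^6 - 35*A^2 - 35*A^-2 - 21*A^-6 - 7*A^-10 - A^-14.
  A^10 * (d^5) = -A^20 - 5*A^16 - 10*A^12 - 10*A^8 - 5*A^4 - 1
  A^8 * (10*d^4) = 10*A^16 + 40*A^12 + 60*A^8 + 40*A^4 + 10
  A^6 * (41*d^3 + 4*d^5) = -4*A^16 - 61*A^12 - 163*A^8 - 163*A^4 - 61 - 4*A^-4
  A^4 * (83*d^2 + 36*d^4 + d^6) = A^16 + 42*A^12 + 242*A^8 + 402*A^4 + 242 + 42*A^-4 + A^-8
  A^2 * (84*d + 107*d^3 + 19*d^5) = -19*A^12 - 202*A^8 - 595*A^4 - 595 - 202*A^-4 - 19*A^-8
  A^0 * (33 + 143*d^2 + 70*d^4 + 6*d^6) = 6*A^12 + 106*A^8 + 513*A^4 + 859 + 513*A^-4 + 106*A^-8 + 6*A^-12
  A^-2 * (68*d + 116*d^3 + 25*d^5 + d^7) = -A^12 - 32*A^8 - 262*A^4 - 701 - 701*A^-4 - 262*A^-8 - 32*A^-12 - A^-16
  A^-4 * (64*d^2 + 52*d^4 + 4*d^6) = 4*A^8 + 76*A^4 + 332 + 520*A^-4 + 332*A^-8 + 76*A^-12 + 4*A^-16
  A^-6 * (33*d^3 + 12*d^5) = -12*A^4 - 93 - 219*A^-4 - 219*A^-8 - 93*A^-12 - 12*A^-16
  A^-8 * (9*d^4 + d^6) = A^4 + 15 + 51*A^-4 + 74*A^-8 + 51*A^-12 + 15*A^-16 + A^-20
  A^-10 * (d^5) = -1 - 5*A^-4 - 10*A^-8 - 10*A^-12 - 5*A^-16 - A^-20
Summing the groups: <K> = -A^20 + 2*A^16 - 3*A^12 + 5*A^8 - 5*A^4 + 6 - 5*A^-4 + 3*A^-8 - 2*A^-12 + A^-16
Normalise by the writhe: (-A^3)^(-w) = (-A^3)^(0) = 1, so f(A) = 1 * <K> = -A^20 + 2*A^16 - 3*A^12 + 5*A^8 - 5*A^4 + 6 - 5*A^-4 + 3*A^-8 - 2*A^-12 + A^-16.
Substitute A = t^(-1/4), i.e. A^e → t^(-e/4): V(t) = t^4 - 2*t^3 + 3*t^2 - 5*t + 6 - 5*t^-1 + 5*t^-2 - 3*t^-3 + 2*t^-4 - t^-5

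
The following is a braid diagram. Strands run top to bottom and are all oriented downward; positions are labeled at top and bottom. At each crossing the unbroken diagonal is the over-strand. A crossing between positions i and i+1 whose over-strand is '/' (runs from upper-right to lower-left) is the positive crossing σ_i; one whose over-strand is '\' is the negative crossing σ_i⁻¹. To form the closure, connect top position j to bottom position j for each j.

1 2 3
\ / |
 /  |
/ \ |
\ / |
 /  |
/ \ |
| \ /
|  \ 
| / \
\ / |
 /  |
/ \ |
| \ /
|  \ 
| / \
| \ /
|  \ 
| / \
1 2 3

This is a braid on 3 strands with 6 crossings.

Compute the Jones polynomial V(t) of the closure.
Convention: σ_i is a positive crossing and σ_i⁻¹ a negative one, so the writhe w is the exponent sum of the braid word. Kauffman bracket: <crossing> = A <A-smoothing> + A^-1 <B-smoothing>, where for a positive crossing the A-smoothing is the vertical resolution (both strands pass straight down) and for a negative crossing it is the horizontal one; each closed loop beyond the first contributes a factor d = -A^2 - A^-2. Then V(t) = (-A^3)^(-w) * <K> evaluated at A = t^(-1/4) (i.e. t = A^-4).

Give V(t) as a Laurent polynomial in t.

Reading the diagram top to bottom ('/'-over between positions i,i+1 = s_i, '\'-over = s_i^-1): braid word = s1 s1 s2^-1 s1 s2^-1 s2^-1.
Braid: s1 s1 s2^-1 s1 s2^-1 s2^-1 on 3 strands, 6 crossings.
Writhe w = (#positive) - (#negative) = 3 - 3 = 0.
State-sum expansion of <K>. There are 2^6 = 64 states.
Each crossing splits two ways (0=vertical, 1=horizontal). The state's weight is A^(#A-smoothings - #B-smoothings) * d^(loops - 1).
Tabulate the states by total A-exponent and number of loops L (A-exp: L × count):
  A^6: L=4 ×1
  A^4: L=3 ×6
  A^2: L=2 ×14, L=4 ×1
  A^0: L=1 ×13, L=3 ×7
  A^-2: L=2 ×14, L=4 ×1
  A^-4: L=3 ×6
  A^-6: L=4 ×1
Each group contributes A^e * Σ count * d^(L-1):
Powers of d = -A^2 - A^-2: d^2 = A^4 + 2 + A^-4; d^3 = -A^6 - 3*A^2 - 3*A^-2 - A^-6.
  A^6 * (d^3) = -A^12 - 3*A^8 - 3*A^4 - 1
  A^4 * (6*d^2) = 6*A^8 + 12*A^4 + 6
  A^2 * (14*d + d^3) = -A^8 - 17*A^4 - 17 - A^-4
  A^0 * (13 + 7*d^2) = 7*A^4 + 27 + 7*A^-4
  A^-2 * (14*d + d^3) = -A^4 - 17 - 17*A^-4 - A^-8
  A^-4 * (6*d^2) = 6 + 12*A^-4 + 6*A^-8
  A^-6 * (d^3) = -1 - 3*A^-4 - 3*A^-8 - A^-12
Summing the groups: <K> = -A^12 + 2*A^8 - 2*A^4 + 3 - 2*A^-4 + 2*A^-8 - A^-12
Normalise by the writhe: (-A^3)^(-w) = (-A^3)^(0) = 1, so f(A) = 1 * <K> = -A^12 + 2*A^8 - 2*A^4 + 3 - 2*A^-4 + 2*A^-8 - A^-12.
Substitute A = t^(-1/4), i.e. A^e → t^(-e/4): V(t) = -t^3 + 2*t^2 - 2*t + 3 - 2*t^-1 + 2*t^-2 - t^-3

Answer: -t^3 + 2*t^2 - 2*t + 3 - 2*t^-1 + 2*t^-2 - t^-3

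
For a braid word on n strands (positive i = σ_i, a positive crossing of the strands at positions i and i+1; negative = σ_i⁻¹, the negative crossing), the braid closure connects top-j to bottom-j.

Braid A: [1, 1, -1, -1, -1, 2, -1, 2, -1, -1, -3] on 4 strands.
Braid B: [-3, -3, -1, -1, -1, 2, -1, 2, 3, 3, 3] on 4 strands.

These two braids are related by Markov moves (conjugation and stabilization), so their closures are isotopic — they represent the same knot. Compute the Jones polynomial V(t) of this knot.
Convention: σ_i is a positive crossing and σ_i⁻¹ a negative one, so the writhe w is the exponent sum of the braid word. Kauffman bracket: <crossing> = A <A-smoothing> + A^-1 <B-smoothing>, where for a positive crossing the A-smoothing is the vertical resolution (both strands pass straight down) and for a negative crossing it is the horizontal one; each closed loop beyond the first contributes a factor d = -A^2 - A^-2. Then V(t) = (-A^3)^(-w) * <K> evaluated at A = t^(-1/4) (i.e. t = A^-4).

t - 1 + 2*t^-1 - 2*t^-2 + 2*t^-3 - 2*t^-4 + t^-5

Derivation:
Markov-equivalent braids have isotopic closures, hence identical knot invariants. Strip the Markov moves from each word to reach a common short braid β, then compute V(t) once on β.
Braid A: s1 s1 s1^-1 s1^-1 s1^-1 s2 s1^-1 s2 s1^-1 s1^-1 s3^-1 on 4 strands reduces by inverse Markov moves (closure unchanged at each step):
  Destabilize: the word has the form β·s3^-1 where s3^-1 occurs only as the final letter (β ∈ B_3); drop it and the last strand → 3 strands.
  Deconjugate: the word is γ·β·γ⁻¹ with γ = s1 s1 (prefix) and γ⁻¹ = s1^-1 s1^-1 (suffix); strip both.
Reduced to β = s1^-1 s1^-1 s1^-1 s2 s1^-1 s2 on 3 strands, 6 crossings.
Braid B: s3^-1 s3^-1 s1^-1 s1^-1 s1^-1 s2 s1^-1 s2 s3 s3 s3 on 4 strands reduces by inverse Markov moves (closure unchanged at each step):
  Deconjugate: the word is γ·β·γ⁻¹ with γ = s3^-1 s3^-1 (prefix) and γ⁻¹ = s3 s3 (suffix); strip both.
  Destabilize: the word has the form β·s3 where s3 occurs only as the final letter (β ∈ B_3); drop it and the last strand → 3 strands.
Reduced to β = s1^-1 s1^-1 s1^-1 s2 s1^-1 s2 on 3 strands, 6 crossings.
Both give the same β = s1^-1 s1^-1 s1^-1 s2 s1^-1 s2 on 3 strands, so one state sum suffices:
Braid: s1^-1 s1^-1 s1^-1 s2 s1^-1 s2 on 3 strands, 6 crossings.
Writhe w = (#positive) - (#negative) = 2 - 4 = -2.
State-sum expansion of <K>. There are 2^6 = 64 states.
For each crossing: s=0 is the vertical smoothing, s=1 horizontal. Crossing k contributes A^(sign_k * (1 - 2*s_k)); loop factor d = -A^2 - A^-2.
Tabulate the states by total A-exponent and number of loops L (A-exp: L × count):
  A^6: L=5 ×1
  A^4: L=4 ×6
  A^2: L=3 ×15
  A^0: L=2 ×19, L=4 ×1
  A^-2: L=1 ×11, L=3 ×4
  A^-4: L=2 ×6
  A^-6: L=3 ×1
Each group contributes A^e * Σ count * d^(L-1):
Powers of d = -A^2 - A^-2: d^2 = A^4 + 2 + A^-4; d^3 = -A^6 - 3*A^2 - 3*A^-2 - A^-6; d^4 = A^8 + 4*A^4 + 6 + 4*A^-4 + A^-8.
  A^6 * (d^4) = A^14 + 4*A^10 + 6*A^6 + 4*A^2 + A^-2
  A^4 * (6*d^3) = -6*A^10 - 18*A^6 - 18*A^2 - 6*A^-2
  A^2 * (15*d^2) = 15*A^6 + 30*A^2 + 15*A^-2
  A^0 * (19*d + d^3) = -A^6 - 22*A^2 - 22*A^-2 - A^-6
  A^-2 * (11 + 4*d^2) = 4*A^2 + 19*A^-2 + 4*A^-6
  A^-4 * (6*d) = -6*A^-2 - 6*A^-6
  A^-6 * (d^2) = A^-2 + 2*A^-6 + A^-10
Summing the groups: <K> = A^14 - 2*A^10 + 2*A^6 - 2*A^2 + 2*A^-2 - A^-6 + A^-10
Normalise by the writhe: (-A^3)^(-w) = (-A^3)^(2) = A^6, so f(A) = A^6 * <K> = A^20 - 2*A^16 + 2*A^12 - 2*A^8 + 2*A^4 - 1 + A^-4.
Substitute A = t^(-1/4), i.e. A^e → t^(-e/4): V(t) = t - 1 + 2*t^-1 - 2*t^-2 + 2*t^-3 - 2*t^-4 + t^-5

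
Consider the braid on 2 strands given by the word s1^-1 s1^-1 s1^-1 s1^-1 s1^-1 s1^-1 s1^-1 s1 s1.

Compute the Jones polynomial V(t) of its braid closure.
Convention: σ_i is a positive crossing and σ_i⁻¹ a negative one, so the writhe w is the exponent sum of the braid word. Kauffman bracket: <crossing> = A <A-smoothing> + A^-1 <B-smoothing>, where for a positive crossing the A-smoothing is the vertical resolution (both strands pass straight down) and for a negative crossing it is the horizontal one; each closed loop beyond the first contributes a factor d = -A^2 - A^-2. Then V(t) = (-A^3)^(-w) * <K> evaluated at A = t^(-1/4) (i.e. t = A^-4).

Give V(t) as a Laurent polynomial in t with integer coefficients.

The presented braid s1^-1 s1^-1 s1^-1 s1^-1 s1^-1 s1^-1 s1^-1 s1 s1 on 2 strands reduces by inverse Markov moves (closure unchanged at each step):
  Deconjugate: the word is γ·β·γ⁻¹ with γ = s1^-1 s1^-1 (prefix) and γ⁻¹ = s1 s1 (suffix); strip both.
Reduced to β = s1^-1 s1^-1 s1^-1 s1^-1 s1^-1 on 2 strands, 5 crossings.
Compute on β:
Braid: s1^-1 s1^-1 s1^-1 s1^-1 s1^-1 on 2 strands, 5 crossings.
Writhe w = (#positive) - (#negative) = 0 - 5 = -5.
Enumerate smoothing states for the bracket polynomial. There are 2^5 = 32 states.
Each crossing splits two ways (0=vertical, 1=horizontal). The state's weight is A^(#A-smoothings - #B-smoothings) * d^(loops - 1).
  state 00000: A-exp=-5, loops=2, term = A^-5 * d^1
  state 00001: A-exp=-3, loops=1, term = A^-3 * d^0
  state 00010: A-exp=-3, loops=1, term = A^-3 * d^0
  state 00011: A-exp=-1, loops=2, term = A^-1 * d^1
  state 00100: A-exp=-3, loops=1, term = A^-3 * d^0
  state 00101: A-exp=-1, loops=2, term = A^-1 * d^1
  state 00110: A-exp=-1, loops=2, term = A^-1 * d^1
  state 00111: A-exp=+1, loops=3, term = A^1 * d^2
  state 01000: A-exp=-3, loops=1, term = A^-3 * d^0
  state 01001: A-exp=-1, loops=2, term = A^-1 * d^1
  state 01010: A-exp=-1, loops=2, term = A^-1 * d^1
  state 01011: A-exp=+1, loops=3, term = A^1 * d^2
  state 01100: A-exp=-1, loops=2, term = A^-1 * d^1
  state 01101: A-exp=+1, loops=3, term = A^1 * d^2
  state 01110: A-exp=+1, loops=3, term = A^1 * d^2
  state 01111: A-exp=+3, loops=4, term = A^3 * d^3
  state 10000: A-exp=-3, loops=1, term = A^-3 * d^0
  state 10001: A-exp=-1, loops=2, term = A^-1 * d^1
  state 10010: A-exp=-1, loops=2, term = A^-1 * d^1
  state 10011: A-exp=+1, loops=3, term = A^1 * d^2
  state 10100: A-exp=-1, loops=2, term = A^-1 * d^1
  state 10101: A-exp=+1, loops=3, term = A^1 * d^2
  state 10110: A-exp=+1, loops=3, term = A^1 * d^2
  state 10111: A-exp=+3, loops=4, term = A^3 * d^3
  state 11000: A-exp=-1, loops=2, term = A^-1 * d^1
  state 11001: A-exp=+1, loops=3, term = A^1 * d^2
  state 11010: A-exp=+1, loops=3, term = A^1 * d^2
  state 11011: A-exp=+3, loops=4, term = A^3 * d^3
  state 11100: A-exp=+1, loops=3, term = A^1 * d^2
  state 11101: A-exp=+3, loops=4, term = A^3 * d^3
  state 11110: A-exp=+3, loops=4, term = A^3 * d^3
  state 11111: A-exp=+5, loops=5, term = A^5 * d^4
Collect the terms by A-exponent (count of states per loop number):
Powers of d = -A^2 - A^-2: d^2 = A^4 + 2 + A^-4; d^3 = -A^6 - 3*A^2 - 3*A^-2 - A^-6; d^4 = A^8 + 4*A^4 + 6 + 4*A^-4 + A^-8.
  A^5 * (d^4) = A^13 + 4*A^9 + 6*A^5 + 4*A + A^-3
  A^3 * (5*d^3) = -5*A^9 - 15*A^5 - 15*A - 5*A^-3
  A^1 * (10*d^2) = 10*A^5 + 20*A + 10*A^-3
  A^-1 * (10*d) = -10*A - 10*A^-3
  A^-3 * (5) = 5*A^-3
  A^-5 * (d) = -A^-3 - A^-7
Summing the groups: <K> = A^13 - A^9 + A^5 - A - A^-7
Normalise by the writhe: (-A^3)^(-w) = (-A^3)^(5) = -A^15, so f(A) = -A^15 * <K> = -A^28 + A^24 - A^20 + A^16 + A^8.
Substitute A = t^(-1/4), i.e. A^e → t^(-e/4): V(t) = t^-2 + t^-4 - t^-5 + t^-6 - t^-7

Answer: t^-2 + t^-4 - t^-5 + t^-6 - t^-7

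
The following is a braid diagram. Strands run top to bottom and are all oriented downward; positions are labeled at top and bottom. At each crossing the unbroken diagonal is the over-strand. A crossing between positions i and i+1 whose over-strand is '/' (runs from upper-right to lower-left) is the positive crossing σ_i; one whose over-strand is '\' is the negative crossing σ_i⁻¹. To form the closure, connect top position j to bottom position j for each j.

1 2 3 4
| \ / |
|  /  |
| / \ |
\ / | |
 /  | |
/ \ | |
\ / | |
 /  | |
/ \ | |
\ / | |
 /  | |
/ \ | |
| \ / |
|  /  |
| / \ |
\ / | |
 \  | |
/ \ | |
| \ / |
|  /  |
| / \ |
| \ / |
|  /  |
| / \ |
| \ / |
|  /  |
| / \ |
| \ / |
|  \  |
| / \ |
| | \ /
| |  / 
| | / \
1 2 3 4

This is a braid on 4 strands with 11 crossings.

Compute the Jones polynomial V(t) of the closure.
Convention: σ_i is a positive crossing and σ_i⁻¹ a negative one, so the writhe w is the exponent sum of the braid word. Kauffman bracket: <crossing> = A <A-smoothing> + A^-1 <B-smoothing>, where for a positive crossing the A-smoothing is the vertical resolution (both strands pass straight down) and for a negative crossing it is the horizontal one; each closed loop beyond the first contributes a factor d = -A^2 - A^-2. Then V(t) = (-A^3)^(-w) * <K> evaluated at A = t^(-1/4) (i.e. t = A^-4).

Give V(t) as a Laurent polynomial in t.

Reading the diagram top to bottom ('/'-over between positions i,i+1 = s_i, '\'-over = s_i^-1): braid word = s2 s1 s1 s1 s2 s1^-1 s2 s2 s2 s2^-1 s3.
The presented braid s2 s1 s1 s1 s2 s1^-1 s2 s2 s2 s2^-1 s3 on 4 strands reduces by inverse Markov moves (closure unchanged at each step):
  Destabilize: the word has the form β·s3 where s3 occurs only as the final letter (β ∈ B_3); drop it and the last strand → 3 strands.
  Deconjugate: the word is γ·β·γ⁻¹ with γ = s2 (prefix) and γ⁻¹ = s2^-1 (suffix); strip both.
Reduced to β = s1 s1 s1 s2 s1^-1 s2 s2 s2 on 3 strands, 8 crossings.
Compute on β:
Braid: s1 s1 s1 s2 s1^-1 s2 s2 s2 on 3 strands, 8 crossings.
Writhe w = (#positive) - (#negative) = 7 - 1 = 6.
State-sum expansion of <K>. There are 2^8 = 256 states.
For each crossing: s=0 is the vertical smoothing, s=1 horizontal. Crossing k contributes A^(sign_k * (1 - 2*s_k)); loop factor d = -A^2 - A^-2.
Tabulate the states by total A-exponent and number of loops L (A-exp: L × count):
  A^8: L=2 ×1
  A^6: L=1 ×4, L=3 ×4
  A^4: L=2 ×25, L=4 ×3
  A^2: L=1 ×21, L=3 ×34, L=5 ×1
  A^0: L=2 ×48, L=4 ×22
  A^-2: L=3 ×49, L=5 ×7
  A^-4: L=4 ×27, L=6 ×1
  A^-6: L=5 ×8
  A^-8: L=6 ×1
Each group contributes A^e * Σ count * d^(L-1):
Powers of d = -A^2 - A^-2: d^2 = A^4 + 2 + A^-4; d^3 = -A^6 - 3*A^2 - 3*A^-2 - A^-6; d^4 = A^8 + 4*A^4 + 6 + 4*A^-4 + A^-8; d^5 = -A^10 - 5*A^6 - 10*A^2 - 10*A^-2 - 5*A^-6 - A^-10.
  A^8 * (d) = -A^10 - A^6
  A^6 * (4 + 4*d^2) = 4*A^10 + 12*A^6 + 4*A^2
  A^4 * (25*d + 3*d^3) = -3*A^10 - 34*A^6 - 34*A^2 - 3*A^-2
  A^2 * (21 + 34*d^2 + d^4) = A^10 + 38*A^6 + 95*A^2 + 38*A^-2 + A^-6
  A^0 * (48*d + 22*d^3) = -22*A^6 - 114*A^2 - 114*A^-2 - 22*A^-6
  A^-2 * (49*d^2 + 7*d^4) = 7*A^6 + 77*A^2 + 140*A^-2 + 77*A^-6 + 7*A^-10
  A^-4 * (27*d^3 + d^5) = -A^6 - 32*A^2 - 91*A^-2 - 91*A^-6 - 32*A^-10 - A^-14
  A^-6 * (8*d^4) = 8*A^2 + 32*A^-2 + 48*A^-6 + 32*A^-10 + 8*A^-14
  A^-8 * (d^5) = -A^2 - 5*A^-2 - 10*A^-6 - 10*A^-10 - 5*A^-14 - A^-18
Summing the groups: <K> = A^10 - A^6 + 3*A^2 - 3*A^-2 + 3*A^-6 - 3*A^-10 + 2*A^-14 - A^-18
Normalise by the writhe: (-A^3)^(-w) = (-A^3)^(-6) = A^-18, so f(A) = A^-18 * <K> = A^-8 - A^-12 + 3*A^-16 - 3*A^-20 + 3*A^-24 - 3*A^-28 + 2*A^-32 - A^-36.
Substitute A = t^(-1/4), i.e. A^e → t^(-e/4): V(t) = -t^9 + 2*t^8 - 3*t^7 + 3*t^6 - 3*t^5 + 3*t^4 - t^3 + t^2

Answer: -t^9 + 2*t^8 - 3*t^7 + 3*t^6 - 3*t^5 + 3*t^4 - t^3 + t^2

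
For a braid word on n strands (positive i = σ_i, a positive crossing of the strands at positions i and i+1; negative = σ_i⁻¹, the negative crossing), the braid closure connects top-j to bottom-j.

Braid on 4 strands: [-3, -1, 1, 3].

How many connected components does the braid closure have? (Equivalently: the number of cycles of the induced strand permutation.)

4

Derivation:
Track the strand permutation on 4 strands, starting from identity.
  step 1: s3^-1 swaps positions 3,4 -> [1 2 4 3]
  step 2: s1^-1 swaps positions 1,2 -> [2 1 4 3]
  step 3: s1 swaps positions 1,2 -> [1 2 4 3]
  step 4: s3 swaps positions 3,4 -> [1 2 3 4]
Final permutation (position -> original strand): [1 2 3 4]
Closure components = cycle count of this permutation = 4.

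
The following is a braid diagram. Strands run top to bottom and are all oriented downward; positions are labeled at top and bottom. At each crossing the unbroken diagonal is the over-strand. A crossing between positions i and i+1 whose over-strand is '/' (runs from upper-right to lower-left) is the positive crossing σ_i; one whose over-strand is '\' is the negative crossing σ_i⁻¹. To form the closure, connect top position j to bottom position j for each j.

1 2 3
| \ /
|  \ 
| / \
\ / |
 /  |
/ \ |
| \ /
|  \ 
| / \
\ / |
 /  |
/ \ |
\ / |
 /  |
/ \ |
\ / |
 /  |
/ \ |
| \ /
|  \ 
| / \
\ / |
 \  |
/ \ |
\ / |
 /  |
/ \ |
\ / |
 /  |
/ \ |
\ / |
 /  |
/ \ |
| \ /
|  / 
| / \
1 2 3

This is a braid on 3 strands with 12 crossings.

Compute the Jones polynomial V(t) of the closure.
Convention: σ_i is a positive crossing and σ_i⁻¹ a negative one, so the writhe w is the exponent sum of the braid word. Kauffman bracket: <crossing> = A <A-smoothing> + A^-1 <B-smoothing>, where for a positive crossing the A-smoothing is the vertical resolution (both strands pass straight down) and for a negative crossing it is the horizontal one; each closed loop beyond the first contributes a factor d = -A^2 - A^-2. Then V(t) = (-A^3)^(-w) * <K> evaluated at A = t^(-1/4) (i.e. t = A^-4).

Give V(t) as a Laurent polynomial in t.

Reading the diagram top to bottom ('/'-over between positions i,i+1 = s_i, '\'-over = s_i^-1): braid word = s2^-1 s1 s2^-1 s1 s1 s1 s2^-1 s1^-1 s1 s1 s1 s2.
The presented braid s2^-1 s1 s2^-1 s1 s1 s1 s2^-1 s1^-1 s1 s1 s1 s2 on 3 strands reduces by inverse Markov moves (closure unchanged at each step):
  Deconjugate: the word is γ·β·γ⁻¹ with γ = s2^-1 (prefix) and γ⁻¹ = s2 (suffix); strip both.
Reduced to β = s1 s2^-1 s1 s1 s1 s2^-1 s1^-1 s1 s1 s1 on 3 strands, 10 crossings.
Compute on β:
First cancel adjacent σ_i σ_i⁻¹ pairs (Reidemeister II — same braid, same closure): s1 s2^-1 s1 s1 s1 s2^-1 s1^-1 s1 s1 s1 → s1 s2^-1 s1 s1 s1 s2^-1 s1 s1.
Braid: s1 s2^-1 s1 s1 s1 s2^-1 s1 s1 on 3 strands, 8 crossings.
Writhe w = (#positive) - (#negative) = 6 - 2 = 4.
State-sum expansion of <K>. There are 2^8 = 256 states.
Smooth each crossing (0=||, 1=⌣⌢); contribution A^(Σ sign_k(1-2s_k)) * d^(L-1).
Tabulate the states by total A-exponent and number of loops L (A-exp: L × count):
  A^8: L=3 ×1
  A^6: L=2 ×8
  A^4: L=1 ×21, L=3 ×7
  A^2: L=2 ×54, L=4 ×2
  A^0: L=3 ×70
  A^-2: L=4 ×56
  A^-4: L=5 ×28
  A^-6: L=6 ×8
  A^-8: L=7 ×1
Each group contributes A^e * Σ count * d^(L-1):
Powers of d = -A^2 - A^-2: d^2 = A^4 + 2 + A^-4; d^3 = -A^6 - 3*A^2 - 3*A^-2 - A^-6; d^4 = A^8 + 4*A^4 + 6 + 4*A^-4 + A^-8; d^5 = -A^10 - 5*A^6 - 10*A^2 - 10*A^-2 - 5*A^-6 - A^-10; d^6 = A^12 + 6*A^8 + 15*A^4 + 20 + 15*A^-4 + 6*A^-8 + A^-12.
  A^8 * (d^2) = A^12 + 2*A^8 + A^4
  A^6 * (8*d) = -8*A^8 - 8*A^4
  A^4 * (21 + 7*d^2) = 7*A^8 + 35*A^4 + 7
  A^2 * (54*d + 2*d^3) = -2*A^8 - 60*A^4 - 60 - 2*A^-4
  A^0 * (70*d^2) = 70*A^4 + 140 + 70*A^-4
  A^-2 * (56*d^3) = -56*A^4 - 168 - 168*A^-4 - 56*A^-8
  A^-4 * (28*d^4) = 28*A^4 + 112 + 168*A^-4 + 112*A^-8 + 28*A^-12
  A^-6 * (8*d^5) = -8*A^4 - 40 - 80*A^-4 - 80*A^-8 - 40*A^-12 - 8*A^-16
  A^-8 * (d^6) = A^4 + 6 + 15*A^-4 + 20*A^-8 + 15*A^-12 + 6*A^-16 + A^-20
Summing the groups: <K> = A^12 - A^8 + 3*A^4 - 3 + 3*A^-4 - 4*A^-8 + 3*A^-12 - 2*A^-16 + A^-20
Normalise by the writhe: (-A^3)^(-w) = (-A^3)^(-4) = A^-12, so f(A) = A^-12 * <K> = 1 - A^-4 + 3*A^-8 - 3*A^-12 + 3*A^-16 - 4*A^-20 + 3*A^-24 - 2*A^-28 + A^-32.
Substitute A = t^(-1/4), i.e. A^e → t^(-e/4): V(t) = t^8 - 2*t^7 + 3*t^6 - 4*t^5 + 3*t^4 - 3*t^3 + 3*t^2 - t + 1

Answer: t^8 - 2*t^7 + 3*t^6 - 4*t^5 + 3*t^4 - 3*t^3 + 3*t^2 - t + 1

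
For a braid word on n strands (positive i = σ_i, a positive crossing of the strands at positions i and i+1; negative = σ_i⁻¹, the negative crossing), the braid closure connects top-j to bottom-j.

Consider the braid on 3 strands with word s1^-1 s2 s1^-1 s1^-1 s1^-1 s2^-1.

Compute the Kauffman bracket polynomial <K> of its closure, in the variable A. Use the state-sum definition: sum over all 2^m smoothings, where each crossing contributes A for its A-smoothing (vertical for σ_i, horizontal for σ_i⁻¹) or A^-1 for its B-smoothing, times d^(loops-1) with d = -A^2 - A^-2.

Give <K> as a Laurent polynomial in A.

Braid: s1^-1 s2 s1^-1 s1^-1 s1^-1 s2^-1 on 3 strands, 6 crossings.
Writhe w = (#positive) - (#negative) = 1 - 5 = -4.
Enumerate smoothing states for the bracket polynomial. There are 2^6 = 64 states.
Each crossing splits two ways (0=vertical, 1=horizontal). The state's weight is A^(#A-smoothings - #B-smoothings) * d^(loops - 1).
Tabulate the states by total A-exponent and number of loops L (A-exp: L × count):
  A^6: L=4 ×1
  A^4: L=3 ×5, L=5 ×1
  A^2: L=2 ×9, L=4 ×6
  A^0: L=1 ×7, L=3 ×13
  A^-2: L=2 ×15
  A^-4: L=1 ×4, L=3 ×2
  A^-6: L=2 ×1
Each group contributes A^e * Σ count * d^(L-1):
Powers of d = -A^2 - A^-2: d^2 = A^4 + 2 + A^-4; d^3 = -A^6 - 3*A^2 - 3*A^-2 - A^-6; d^4 = A^8 + 4*A^4 + 6 + 4*A^-4 + A^-8.
  A^6 * (d^3) = -A^12 - 3*A^8 - 3*A^4 - 1
  A^4 * (5*d^2 + d^4) = A^12 + 9*A^8 + 16*A^4 + 9 + A^-4
  A^2 * (9*d + 6*d^3) = -6*A^8 - 27*A^4 - 27 - 6*A^-4
  A^0 * (7 + 13*d^2) = 13*A^4 + 33 + 13*A^-4
  A^-2 * (15*d) = -15 - 15*A^-4
  A^-4 * (4 + 2*d^2) = 2 + 8*A^-4 + 2*A^-8
  A^-6 * (d) = -A^-4 - A^-8
Summing the groups: <K> = -A^4 + 1 + A^-8

Answer: -A^4 + 1 + A^-8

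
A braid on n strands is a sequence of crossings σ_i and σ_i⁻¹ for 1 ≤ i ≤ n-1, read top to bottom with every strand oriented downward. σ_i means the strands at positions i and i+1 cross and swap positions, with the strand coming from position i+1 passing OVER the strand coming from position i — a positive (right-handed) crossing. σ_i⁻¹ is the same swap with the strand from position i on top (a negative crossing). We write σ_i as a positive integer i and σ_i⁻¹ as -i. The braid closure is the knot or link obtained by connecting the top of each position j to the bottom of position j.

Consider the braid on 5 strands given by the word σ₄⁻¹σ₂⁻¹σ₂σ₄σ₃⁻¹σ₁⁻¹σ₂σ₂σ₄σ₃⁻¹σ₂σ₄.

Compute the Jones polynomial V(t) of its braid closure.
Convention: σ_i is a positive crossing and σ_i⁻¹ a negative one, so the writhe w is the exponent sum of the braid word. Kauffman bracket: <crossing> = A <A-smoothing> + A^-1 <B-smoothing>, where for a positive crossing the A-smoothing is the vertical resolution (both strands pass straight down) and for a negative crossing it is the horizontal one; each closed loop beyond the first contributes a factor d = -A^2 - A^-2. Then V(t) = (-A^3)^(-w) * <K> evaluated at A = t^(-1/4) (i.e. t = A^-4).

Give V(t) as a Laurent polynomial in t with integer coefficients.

-t^6 + 2*t^5 - 3*t^4 + 4*t^3 - 3*t^2 + 3*t - 2 + t^-1

Derivation:
The presented braid s4^-1 s2^-1 s2 s4 s3^-1 s1^-1 s2 s2 s4 s3^-1 s2 s4 on 5 strands reduces by inverse Markov moves (closure unchanged at each step):
  Deconjugate: the word is γ·β·γ⁻¹ with γ = s4^-1 s2^-1 (prefix) and γ⁻¹ = s2 s4 (suffix); strip both.
Reduced to β = s2 s4 s3^-1 s1^-1 s2 s2 s4 s3^-1 on 5 strands, 8 crossings.
Compute on β:
Braid: s2 s4 s3^-1 s1^-1 s2 s2 s4 s3^-1 on 5 strands, 8 crossings.
Writhe w = (#positive) - (#negative) = 5 - 3 = 2.
State-sum expansion of <K>. There are 2^8 = 256 states.
For each crossing: s=0 is the vertical smoothing, s=1 horizontal. Crossing k contributes A^(sign_k * (1 - 2*s_k)); loop factor d = -A^2 - A^-2.
Tabulate the states by total A-exponent and number of loops L (A-exp: L × count):
  A^8: L=4 ×1
  A^6: L=3 ×7, L=5 ×1
  A^4: L=2 ×19, L=4 ×9
  A^2: L=1 ×19, L=3 ×35, L=5 ×2
  A^0: L=2 ×48, L=4 ×22
  A^-2: L=3 ×49, L=5 ×7
  A^-4: L=4 ×27, L=6 ×1
  A^-6: L=5 ×8
  A^-8: L=6 ×1
Each group contributes A^e * Σ count * d^(L-1):
Powers of d = -A^2 - A^-2: d^2 = A^4 + 2 + A^-4; d^3 = -A^6 - 3*A^2 - 3*A^-2 - A^-6; d^4 = A^8 + 4*A^4 + 6 + 4*A^-4 + A^-8; d^5 = -A^10 - 5*A^6 - 10*A^2 - 10*A^-2 - 5*A^-6 - A^-10.
  A^8 * (d^3) = -A^14 - 3*A^10 - 3*A^6 - A^2
  A^6 * (7*d^2 + d^4) = A^14 + 11*A^10 + 20*A^6 + 11*A^2 + A^-2
  A^4 * (19*d + 9*d^3) = -9*A^10 - 46*A^6 - 46*A^2 - 9*A^-2
  A^2 * (19 + 35*d^2 + 2*d^4) = 2*A^10 + 43*A^6 + 101*A^2 + 43*A^-2 + 2*A^-6
  A^0 * (48*d + 22*d^3) = -22*A^6 - 114*A^2 - 114*A^-2 - 22*A^-6
  A^-2 * (49*d^2 + 7*d^4) = 7*A^6 + 77*A^2 + 140*A^-2 + 77*A^-6 + 7*A^-10
  A^-4 * (27*d^3 + d^5) = -A^6 - 32*A^2 - 91*A^-2 - 91*A^-6 - 32*A^-10 - A^-14
  A^-6 * (8*d^4) = 8*A^2 + 32*A^-2 + 48*A^-6 + 32*A^-10 + 8*A^-14
  A^-8 * (d^5) = -A^2 - 5*A^-2 - 10*A^-6 - 10*A^-10 - 5*A^-14 - A^-18
Summing the groups: <K> = A^10 - 2*A^6 + 3*A^2 - 3*A^-2 + 4*A^-6 - 3*A^-10 + 2*A^-14 - A^-18
Normalise by the writhe: (-A^3)^(-w) = (-A^3)^(-2) = A^-6, so f(A) = A^-6 * <K> = A^4 - 2 + 3*A^-4 - 3*A^-8 + 4*A^-12 - 3*A^-16 + 2*A^-20 - A^-24.
Substitute A = t^(-1/4), i.e. A^e → t^(-e/4): V(t) = -t^6 + 2*t^5 - 3*t^4 + 4*t^3 - 3*t^2 + 3*t - 2 + t^-1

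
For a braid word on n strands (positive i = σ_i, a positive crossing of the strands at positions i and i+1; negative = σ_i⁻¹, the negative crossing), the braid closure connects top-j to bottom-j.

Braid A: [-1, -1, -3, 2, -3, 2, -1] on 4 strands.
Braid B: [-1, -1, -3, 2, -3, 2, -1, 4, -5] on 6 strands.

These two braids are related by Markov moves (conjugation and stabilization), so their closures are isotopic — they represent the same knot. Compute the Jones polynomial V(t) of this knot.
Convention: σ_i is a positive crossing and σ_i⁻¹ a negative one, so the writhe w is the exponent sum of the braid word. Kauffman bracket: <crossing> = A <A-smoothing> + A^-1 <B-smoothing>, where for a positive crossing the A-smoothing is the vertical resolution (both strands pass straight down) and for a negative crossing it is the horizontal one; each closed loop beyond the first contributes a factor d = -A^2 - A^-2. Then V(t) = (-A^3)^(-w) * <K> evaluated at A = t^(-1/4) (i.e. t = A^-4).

Markov-equivalent braids have isotopic closures, hence identical knot invariants. Strip the Markov moves from each word to reach a common short braid β, then compute V(t) once on β.
Braid A: s1^-1 s1^-1 s3^-1 s2 s3^-1 s2 s1^-1 on 4 strands has no conjugating prefix/suffix or stabilization to strip; take β = s1^-1 s1^-1 s3^-1 s2 s3^-1 s2 s1^-1.
Braid B: s1^-1 s1^-1 s3^-1 s2 s3^-1 s2 s1^-1 s4 s5^-1 on 6 strands reduces by inverse Markov moves (closure unchanged at each step):
  Destabilize: the word has the form β·s5^-1 where s5^-1 occurs only as the final letter (β ∈ B_5); drop it and the last strand → 5 strands.
  Destabilize: the word has the form β·s4 where s4 occurs only as the final letter (β ∈ B_4); drop it and the last strand → 4 strands.
Reduced to β = s1^-1 s1^-1 s3^-1 s2 s3^-1 s2 s1^-1 on 4 strands, 7 crossings.
Both give the same β = s1^-1 s1^-1 s3^-1 s2 s3^-1 s2 s1^-1 on 4 strands, so one state sum suffices:
Braid: s1^-1 s1^-1 s3^-1 s2 s3^-1 s2 s1^-1 on 4 strands, 7 crossings.
Writhe w = (#positive) - (#negative) = 2 - 5 = -3.
State-sum expansion of <K>. There are 2^7 = 128 states.
Each crossing splits two ways (0=vertical, 1=horizontal). The state's weight is A^(#A-smoothings - #B-smoothings) * d^(loops - 1).
Tabulate the states by total A-exponent and number of loops L (A-exp: L × count):
  A^7: L=5 ×1
  A^5: L=4 ×7
  A^3: L=3 ×20, L=5 ×1
  A^1: L=2 ×27, L=4 ×8
  A^-1: L=1 ×15, L=3 ×19, L=5 ×1
  A^-3: L=2 ×17, L=4 ×4
  A^-5: L=3 ×7
  A^-7: L=4 ×1
Each group contributes A^e * Σ count * d^(L-1):
Powers of d = -A^2 - A^-2: d^2 = A^4 + 2 + A^-4; d^3 = -A^6 - 3*A^2 - 3*A^-2 - A^-6; d^4 = A^8 + 4*A^4 + 6 + 4*A^-4 + A^-8.
  A^7 * (d^4) = A^15 + 4*A^11 + 6*A^7 + 4*A^3 + A^-1
  A^5 * (7*d^3) = -7*A^11 - 21*A^7 - 21*A^3 - 7*A^-1
  A^3 * (20*d^2 + d^4) = A^11 + 24*A^7 + 46*A^3 + 24*A^-1 + A^-5
  A^1 * (27*d + 8*d^3) = -8*A^7 - 51*A^3 - 51*A^-1 - 8*A^-5
  A^-1 * (15 + 19*d^2 + d^4) = A^7 + 23*A^3 + 59*A^-1 + 23*A^-5 + A^-9
  A^-3 * (17*d + 4*d^3) = -4*A^3 - 29*A^-1 - 29*A^-5 - 4*A^-9
  A^-5 * (7*d^2) = 7*A^-1 + 14*A^-5 + 7*A^-9
  A^-7 * (d^3) = -A^-1 - 3*A^-5 - 3*A^-9 - A^-13
Summing the groups: <K> = A^15 - 2*A^11 + 2*A^7 - 3*A^3 + 3*A^-1 - 2*A^-5 + A^-9 - A^-13
Normalise by the writhe: (-A^3)^(-w) = (-A^3)^(3) = -A^9, so f(A) = -A^9 * <K> = -A^24 + 2*A^20 - 2*A^16 + 3*A^12 - 3*A^8 + 2*A^4 - 1 + A^-4.
Substitute A = t^(-1/4), i.e. A^e → t^(-e/4): V(t) = t - 1 + 2*t^-1 - 3*t^-2 + 3*t^-3 - 2*t^-4 + 2*t^-5 - t^-6

Answer: t - 1 + 2*t^-1 - 3*t^-2 + 3*t^-3 - 2*t^-4 + 2*t^-5 - t^-6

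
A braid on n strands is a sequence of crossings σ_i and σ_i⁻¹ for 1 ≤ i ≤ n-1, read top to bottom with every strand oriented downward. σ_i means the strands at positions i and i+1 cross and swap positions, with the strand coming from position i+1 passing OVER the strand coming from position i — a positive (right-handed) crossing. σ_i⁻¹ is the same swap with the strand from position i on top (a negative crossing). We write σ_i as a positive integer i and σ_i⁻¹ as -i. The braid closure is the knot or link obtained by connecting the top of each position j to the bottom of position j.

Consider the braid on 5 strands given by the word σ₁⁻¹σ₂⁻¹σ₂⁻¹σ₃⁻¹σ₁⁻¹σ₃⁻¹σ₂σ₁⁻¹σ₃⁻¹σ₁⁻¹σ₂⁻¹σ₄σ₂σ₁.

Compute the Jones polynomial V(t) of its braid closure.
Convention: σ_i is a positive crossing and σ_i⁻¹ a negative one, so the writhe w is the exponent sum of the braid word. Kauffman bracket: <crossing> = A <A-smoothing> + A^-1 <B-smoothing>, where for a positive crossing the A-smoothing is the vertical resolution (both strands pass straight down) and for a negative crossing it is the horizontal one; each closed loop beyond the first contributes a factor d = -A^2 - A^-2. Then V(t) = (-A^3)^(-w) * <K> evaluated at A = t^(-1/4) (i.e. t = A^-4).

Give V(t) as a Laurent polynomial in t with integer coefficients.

t^-2 - 2*t^-3 + 5*t^-4 - 5*t^-5 + 6*t^-6 - 6*t^-7 + 4*t^-8 - 3*t^-9 + t^-10

Derivation:
The presented braid s1^-1 s2^-1 s2^-1 s3^-1 s1^-1 s3^-1 s2 s1^-1 s3^-1 s1^-1 s2^-1 s4 s2 s1 on 5 strands reduces by inverse Markov moves (closure unchanged at each step):
  Deconjugate: the word is γ·β·γ⁻¹ with γ = s1^-1 s2^-1 (prefix) and γ⁻¹ = s2 s1 (suffix); strip both.
  Destabilize: the word has the form β·s4 where s4 occurs only as the final letter (β ∈ B_4); drop it and the last strand → 4 strands.
Reduced to β = s2^-1 s3^-1 s1^-1 s3^-1 s2 s1^-1 s3^-1 s1^-1 s2^-1 on 4 strands, 9 crossings.
Compute on β:
Braid: s2^-1 s3^-1 s1^-1 s3^-1 s2 s1^-1 s3^-1 s1^-1 s2^-1 on 4 strands, 9 crossings.
Writhe w = (#positive) - (#negative) = 1 - 8 = -7.
Enumerate smoothing states for the bracket polynomial. There are 2^9 = 512 states.
For each crossing: s=0 is the vertical smoothing, s=1 horizontal. Crossing k contributes A^(sign_k * (1 - 2*s_k)); loop factor d = -A^2 - A^-2.
Tabulate the states by total A-exponent and number of loops L (A-exp: L × count):
  A^9: L=6 ×1
  A^7: L=5 ×9
  A^5: L=4 ×35, L=6 ×1
  A^3: L=3 ×74, L=5 ×10
  A^1: L=2 ×85, L=4 ×41
  A^-1: L=1 ×42, L=3 ×80, L=5 ×4
  A^-3: L=2 ×65, L=4 ×19
  A^-5: L=1 ×9, L=3 ×26, L=5 ×1
  A^-7: L=2 ×6, L=4 ×3
  A^-9: L=3 ×1
Each group contributes A^e * Σ count * d^(L-1):
Powers of d = -A^2 - A^-2: d^2 = A^4 + 2 + A^-4; d^3 = -A^6 - 3*A^2 - 3*A^-2 - A^-6; d^4 = A^8 + 4*A^4 + 6 + 4*A^-4 + A^-8; d^5 = -A^10 - 5*A^6 - 10*A^2 - 10*A^-2 - 5*A^-6 - A^-10.
  A^9 * (d^5) = -A^19 - 5*A^15 - 10*A^11 - 10*A^7 - 5*A^3 - A^-1
  A^7 * (9*d^4) = 9*A^15 + 36*A^11 + 54*A^7 + 36*A^3 + 9*A^-1
  A^5 * (35*d^3 + d^5) = -A^15 - 40*A^11 - 115*A^7 - 115*A^3 - 40*A^-1 - A^-5
  A^3 * (74*d^2 + 10*d^4) = 10*A^11 + 114*A^7 + 208*A^3 + 114*A^-1 + 10*A^-5
  A^1 * (85*d + 41*d^3) = -41*A^7 - 208*A^3 - 208*A^-1 - 41*A^-5
  A^-1 * (42 + 80*d^2 + 4*d^4) = 4*A^7 + 96*A^3 + 226*A^-1 + 96*A^-5 + 4*A^-9
  A^-3 * (65*d + 19*d^3) = -19*A^3 - 122*A^-1 - 122*A^-5 - 19*A^-9
  A^-5 * (9 + 26*d^2 + d^4) = A^3 + 30*A^-1 + 67*A^-5 + 30*A^-9 + A^-13
  A^-7 * (6*d + 3*d^3) = -3*A^-1 - 15*A^-5 - 15*A^-9 - 3*A^-13
  A^-9 * (d^2) = A^-5 + 2*A^-9 + A^-13
Summing the groups: <K> = -A^19 + 3*A^15 - 4*A^11 + 6*A^7 - 6*A^3 + 5*A^-1 - 5*A^-5 + 2*A^-9 - A^-13
Normalise by the writhe: (-A^3)^(-w) = (-A^3)^(7) = -A^21, so f(A) = -A^21 * <K> = A^40 - 3*A^36 + 4*A^32 - 6*A^28 + 6*A^24 - 5*A^20 + 5*A^16 - 2*A^12 + A^8.
Substitute A = t^(-1/4), i.e. A^e → t^(-e/4): V(t) = t^-2 - 2*t^-3 + 5*t^-4 - 5*t^-5 + 6*t^-6 - 6*t^-7 + 4*t^-8 - 3*t^-9 + t^-10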